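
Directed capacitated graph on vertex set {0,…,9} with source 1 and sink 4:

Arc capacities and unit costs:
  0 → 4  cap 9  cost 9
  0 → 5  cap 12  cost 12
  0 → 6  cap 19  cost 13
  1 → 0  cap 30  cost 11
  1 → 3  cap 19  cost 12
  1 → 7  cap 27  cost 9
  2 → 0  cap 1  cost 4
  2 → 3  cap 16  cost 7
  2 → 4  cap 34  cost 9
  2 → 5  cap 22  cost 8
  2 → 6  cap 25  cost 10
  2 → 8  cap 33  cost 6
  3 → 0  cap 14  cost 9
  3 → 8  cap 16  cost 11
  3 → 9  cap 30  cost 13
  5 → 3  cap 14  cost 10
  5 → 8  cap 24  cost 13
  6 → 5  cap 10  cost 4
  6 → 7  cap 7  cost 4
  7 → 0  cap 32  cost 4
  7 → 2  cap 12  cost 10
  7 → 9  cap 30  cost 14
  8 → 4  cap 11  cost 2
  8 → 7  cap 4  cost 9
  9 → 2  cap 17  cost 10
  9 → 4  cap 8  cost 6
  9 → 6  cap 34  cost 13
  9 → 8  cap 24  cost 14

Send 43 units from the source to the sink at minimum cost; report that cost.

Minimum cost for 43 units: 1149

shortest-cost path #1: 1→0→4 push 9 @ unit cost 20 (adds 180)
shortest-cost path #2: 1→3→8→4 push 11 @ unit cost 25 (adds 275)
shortest-cost path #3: 1→7→2→4 push 12 @ unit cost 28 (adds 336)
shortest-cost path #4: 1→7→9→4 push 8 @ unit cost 29 (adds 232)
shortest-cost path #5: 1→7→9→2→4 push 3 @ unit cost 42 (adds 126)
total cost = 1149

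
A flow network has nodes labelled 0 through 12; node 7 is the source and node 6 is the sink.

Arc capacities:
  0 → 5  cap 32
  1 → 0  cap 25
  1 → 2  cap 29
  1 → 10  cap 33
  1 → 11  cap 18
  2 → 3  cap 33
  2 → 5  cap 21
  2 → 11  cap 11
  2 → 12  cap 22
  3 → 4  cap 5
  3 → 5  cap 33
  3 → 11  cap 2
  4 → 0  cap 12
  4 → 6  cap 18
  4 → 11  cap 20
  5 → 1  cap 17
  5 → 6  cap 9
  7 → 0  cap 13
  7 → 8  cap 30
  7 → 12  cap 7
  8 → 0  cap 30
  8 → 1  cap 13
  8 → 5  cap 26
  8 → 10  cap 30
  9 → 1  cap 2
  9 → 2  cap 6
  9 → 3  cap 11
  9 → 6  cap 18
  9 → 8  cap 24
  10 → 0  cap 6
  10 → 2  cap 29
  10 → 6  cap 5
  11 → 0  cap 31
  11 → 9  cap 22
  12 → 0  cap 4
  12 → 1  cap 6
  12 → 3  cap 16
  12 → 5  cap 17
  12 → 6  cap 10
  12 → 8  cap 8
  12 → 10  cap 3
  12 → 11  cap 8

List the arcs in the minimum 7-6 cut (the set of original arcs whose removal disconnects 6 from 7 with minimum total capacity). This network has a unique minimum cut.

augment #1: 7→12→6 push 7
augment #2: 7→0→5→6 push 9
augment #3: 7→8→10→6 push 5
augment #4: 7→8→1→2→12→6 push 3
augment #5: 7→8→1→11→9→6 push 10
augment #6: 7→0→5→1→11→9→6 push 4
augment #7: 7→8→5→1→11→9→6 push 4
augment #8: 7→8→10→2→3→4→6 push 5
max flow = 47; residual-reachable set from 7 gives S-side
cut edges (S→T): {(3,4), (5,6), (9,6), (10,6), (12,6)} total cap 47

Min-cut arcs: {(3,4), (5,6), (9,6), (10,6), (12,6)} (total capacity 47)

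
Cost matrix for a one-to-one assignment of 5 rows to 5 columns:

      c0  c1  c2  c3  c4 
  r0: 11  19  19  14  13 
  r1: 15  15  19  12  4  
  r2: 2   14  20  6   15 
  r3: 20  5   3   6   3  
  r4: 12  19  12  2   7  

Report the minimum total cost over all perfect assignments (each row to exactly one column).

optimal assignment: row0→col1 (cost 19), row1→col4 (cost 4), row2→col0 (cost 2), row3→col2 (cost 3), row4→col3 (cost 2)
total = 19 + 4 + 2 + 3 + 2 = 30

Minimum assignment cost: 30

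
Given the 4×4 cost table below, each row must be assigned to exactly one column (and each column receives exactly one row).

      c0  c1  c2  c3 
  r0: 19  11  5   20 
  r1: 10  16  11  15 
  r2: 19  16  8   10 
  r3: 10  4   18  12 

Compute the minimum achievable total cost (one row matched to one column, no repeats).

optimal assignment: row0→col2 (cost 5), row1→col0 (cost 10), row2→col3 (cost 10), row3→col1 (cost 4)
total = 5 + 10 + 10 + 4 = 29

Minimum assignment cost: 29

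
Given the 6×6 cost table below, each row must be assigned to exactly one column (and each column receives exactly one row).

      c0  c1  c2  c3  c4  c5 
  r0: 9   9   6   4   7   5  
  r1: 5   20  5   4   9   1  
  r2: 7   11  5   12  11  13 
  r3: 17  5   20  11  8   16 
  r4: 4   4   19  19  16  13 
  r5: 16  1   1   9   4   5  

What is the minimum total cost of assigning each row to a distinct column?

Minimum assignment cost: 23

one of 2 optimal assignments: row0→col3 (cost 4), row1→col5 (cost 1), row2→col2 (cost 5), row3→col1 (cost 5), row4→col0 (cost 4), row5→col4 (cost 4)
total = 4 + 1 + 5 + 5 + 4 + 4 = 23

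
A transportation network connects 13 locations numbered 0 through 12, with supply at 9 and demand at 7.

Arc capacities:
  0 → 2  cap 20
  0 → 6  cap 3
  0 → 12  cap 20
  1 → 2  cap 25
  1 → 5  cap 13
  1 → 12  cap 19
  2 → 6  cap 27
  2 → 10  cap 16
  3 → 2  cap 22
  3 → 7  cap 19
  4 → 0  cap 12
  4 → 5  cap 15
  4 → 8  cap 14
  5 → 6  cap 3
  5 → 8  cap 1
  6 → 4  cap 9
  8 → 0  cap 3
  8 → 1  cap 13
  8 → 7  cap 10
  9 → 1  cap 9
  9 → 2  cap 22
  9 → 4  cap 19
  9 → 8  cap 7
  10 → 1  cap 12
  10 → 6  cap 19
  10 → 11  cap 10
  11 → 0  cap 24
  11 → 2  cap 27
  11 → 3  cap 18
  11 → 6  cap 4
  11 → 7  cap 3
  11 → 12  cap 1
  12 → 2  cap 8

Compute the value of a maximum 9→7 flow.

Maximum flow value: 20

augment #1: 9→8→7 bottleneck 7, total now 7
augment #2: 9→4→8→7 bottleneck 3, total now 10
augment #3: 9→2→10→11→7 bottleneck 3, total now 13
augment #4: 9→2→10→11→3→7 bottleneck 7, total now 20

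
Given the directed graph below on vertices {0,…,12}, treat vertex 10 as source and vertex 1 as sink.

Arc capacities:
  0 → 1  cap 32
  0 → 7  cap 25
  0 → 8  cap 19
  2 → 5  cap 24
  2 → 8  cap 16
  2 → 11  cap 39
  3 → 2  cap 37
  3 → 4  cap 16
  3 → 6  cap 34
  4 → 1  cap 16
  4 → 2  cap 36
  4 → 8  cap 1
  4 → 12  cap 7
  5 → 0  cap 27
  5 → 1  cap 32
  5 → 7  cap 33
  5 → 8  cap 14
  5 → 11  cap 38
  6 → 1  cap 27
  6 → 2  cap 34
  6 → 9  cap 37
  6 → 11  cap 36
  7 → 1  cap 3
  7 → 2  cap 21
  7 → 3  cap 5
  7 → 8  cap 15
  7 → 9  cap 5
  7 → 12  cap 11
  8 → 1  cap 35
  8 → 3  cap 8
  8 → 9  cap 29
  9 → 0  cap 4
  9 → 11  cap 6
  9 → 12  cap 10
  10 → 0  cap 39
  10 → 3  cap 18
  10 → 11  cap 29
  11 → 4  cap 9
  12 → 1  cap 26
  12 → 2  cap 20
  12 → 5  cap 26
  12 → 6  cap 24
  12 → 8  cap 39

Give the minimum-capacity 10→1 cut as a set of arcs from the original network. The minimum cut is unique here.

Min-cut arcs: {(10,0), (10,3), (11,4)} (total capacity 66)

augment #1: 10→0→1 push 32
augment #2: 10→0→7→1 push 3
augment #3: 10→0→8→1 push 4
augment #4: 10→3→4→1 push 16
augment #5: 10→3→6→1 push 2
augment #6: 10→11→4→8→1 push 1
augment #7: 10→11→4→12→1 push 7
augment #8: 10→11→4→2→5→1 push 1
max flow = 66; residual-reachable set from 10 gives S-side
cut edges (S→T): {(10,0), (10,3), (11,4)} total cap 66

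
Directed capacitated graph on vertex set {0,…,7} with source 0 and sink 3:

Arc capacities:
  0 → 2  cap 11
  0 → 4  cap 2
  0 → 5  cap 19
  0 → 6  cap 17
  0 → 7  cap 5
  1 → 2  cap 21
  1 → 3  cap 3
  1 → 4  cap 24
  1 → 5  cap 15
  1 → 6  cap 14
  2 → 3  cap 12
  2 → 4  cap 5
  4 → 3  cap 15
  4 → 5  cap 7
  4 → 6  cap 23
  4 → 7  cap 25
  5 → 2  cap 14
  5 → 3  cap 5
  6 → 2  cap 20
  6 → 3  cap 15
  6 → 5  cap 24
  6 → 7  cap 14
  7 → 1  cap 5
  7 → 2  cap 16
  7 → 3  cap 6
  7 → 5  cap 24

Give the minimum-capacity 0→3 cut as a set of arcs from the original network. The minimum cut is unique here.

Min-cut arcs: {(0,4), (0,6), (0,7), (2,3), (2,4), (5,3)} (total capacity 46)

augment #1: 0→2→3 push 11
augment #2: 0→4→3 push 2
augment #3: 0→5→3 push 5
augment #4: 0→6→3 push 15
augment #5: 0→7→3 push 5
augment #6: 0→5→2→3 push 1
augment #7: 0→6→7→3 push 1
augment #8: 0→5→2→4→3 push 5
augment #9: 0→6→7→1→3 push 1
max flow = 46; residual-reachable set from 0 gives S-side
cut edges (S→T): {(0,4), (0,6), (0,7), (2,3), (2,4), (5,3)} total cap 46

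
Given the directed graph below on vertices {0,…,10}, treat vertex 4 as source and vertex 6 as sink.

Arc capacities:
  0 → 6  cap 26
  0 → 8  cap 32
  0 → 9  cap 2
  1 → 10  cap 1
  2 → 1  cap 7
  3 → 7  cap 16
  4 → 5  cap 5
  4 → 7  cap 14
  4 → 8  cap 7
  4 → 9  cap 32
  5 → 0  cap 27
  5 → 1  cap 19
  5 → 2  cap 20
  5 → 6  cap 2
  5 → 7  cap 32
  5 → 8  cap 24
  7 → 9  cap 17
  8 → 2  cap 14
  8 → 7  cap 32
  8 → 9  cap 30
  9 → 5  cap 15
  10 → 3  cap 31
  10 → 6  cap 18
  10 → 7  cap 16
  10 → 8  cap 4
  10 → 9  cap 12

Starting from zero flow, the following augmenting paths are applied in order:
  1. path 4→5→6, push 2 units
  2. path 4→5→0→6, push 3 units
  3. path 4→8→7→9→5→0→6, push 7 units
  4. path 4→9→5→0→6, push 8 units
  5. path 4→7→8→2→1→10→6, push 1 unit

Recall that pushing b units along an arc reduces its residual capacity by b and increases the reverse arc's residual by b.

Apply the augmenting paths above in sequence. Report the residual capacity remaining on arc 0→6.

Residual capacity of (0,6): 8

after path 1 (4→5→6, push 2): res(0,6)=26
after path 2 (4→5→0→6, push 3): res(0,6)=23
after path 3 (4→8→7→9→5→0→6, push 7): res(0,6)=16
after path 4 (4→9→5→0→6, push 8): res(0,6)=8
after path 5 (4→7→8→2→1→10→6, push 1): res(0,6)=8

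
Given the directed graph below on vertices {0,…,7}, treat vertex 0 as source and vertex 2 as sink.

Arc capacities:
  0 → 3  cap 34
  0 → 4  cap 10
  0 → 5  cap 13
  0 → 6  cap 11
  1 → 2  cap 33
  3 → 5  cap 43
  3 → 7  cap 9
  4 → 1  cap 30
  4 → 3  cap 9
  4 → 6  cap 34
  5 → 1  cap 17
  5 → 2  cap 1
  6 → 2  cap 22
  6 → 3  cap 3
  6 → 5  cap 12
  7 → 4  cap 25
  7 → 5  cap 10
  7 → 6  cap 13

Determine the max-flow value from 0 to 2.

augment #1: 0→5→2 bottleneck 1, total now 1
augment #2: 0→6→2 bottleneck 11, total now 12
augment #3: 0→4→1→2 bottleneck 10, total now 22
augment #4: 0→5→1→2 bottleneck 12, total now 34
augment #5: 0→3→5→1→2 bottleneck 5, total now 39
augment #6: 0→3→7→6→2 bottleneck 9, total now 48

Maximum flow value: 48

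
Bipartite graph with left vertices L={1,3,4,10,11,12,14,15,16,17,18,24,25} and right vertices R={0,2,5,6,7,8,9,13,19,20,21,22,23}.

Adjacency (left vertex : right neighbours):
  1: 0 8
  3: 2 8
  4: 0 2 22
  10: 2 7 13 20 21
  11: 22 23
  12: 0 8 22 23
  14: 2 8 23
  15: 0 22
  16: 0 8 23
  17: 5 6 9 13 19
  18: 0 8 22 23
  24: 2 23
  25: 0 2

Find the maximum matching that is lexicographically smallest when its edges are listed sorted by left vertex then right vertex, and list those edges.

|M| = 7 (so the lex-smallest maximum matching has 7 edges)
process left vertices in ascending order; for each, take the smallest-labelled available neighbour that still permits 7 edges overall, or leave it unmatched if none does
lex-smallest matching: {1-0, 3-2, 4-22, 10-7, 11-23, 12-8, 17-5}

Lex-smallest maximum matching: {(1,0), (3,2), (4,22), (10,7), (11,23), (12,8), (17,5)}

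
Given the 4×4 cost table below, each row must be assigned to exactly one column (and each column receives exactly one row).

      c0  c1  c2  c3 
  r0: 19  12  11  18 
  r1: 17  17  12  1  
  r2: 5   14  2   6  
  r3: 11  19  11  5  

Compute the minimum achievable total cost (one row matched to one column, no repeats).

optimal assignment: row0→col1 (cost 12), row1→col3 (cost 1), row2→col2 (cost 2), row3→col0 (cost 11)
total = 12 + 1 + 2 + 11 = 26

Minimum assignment cost: 26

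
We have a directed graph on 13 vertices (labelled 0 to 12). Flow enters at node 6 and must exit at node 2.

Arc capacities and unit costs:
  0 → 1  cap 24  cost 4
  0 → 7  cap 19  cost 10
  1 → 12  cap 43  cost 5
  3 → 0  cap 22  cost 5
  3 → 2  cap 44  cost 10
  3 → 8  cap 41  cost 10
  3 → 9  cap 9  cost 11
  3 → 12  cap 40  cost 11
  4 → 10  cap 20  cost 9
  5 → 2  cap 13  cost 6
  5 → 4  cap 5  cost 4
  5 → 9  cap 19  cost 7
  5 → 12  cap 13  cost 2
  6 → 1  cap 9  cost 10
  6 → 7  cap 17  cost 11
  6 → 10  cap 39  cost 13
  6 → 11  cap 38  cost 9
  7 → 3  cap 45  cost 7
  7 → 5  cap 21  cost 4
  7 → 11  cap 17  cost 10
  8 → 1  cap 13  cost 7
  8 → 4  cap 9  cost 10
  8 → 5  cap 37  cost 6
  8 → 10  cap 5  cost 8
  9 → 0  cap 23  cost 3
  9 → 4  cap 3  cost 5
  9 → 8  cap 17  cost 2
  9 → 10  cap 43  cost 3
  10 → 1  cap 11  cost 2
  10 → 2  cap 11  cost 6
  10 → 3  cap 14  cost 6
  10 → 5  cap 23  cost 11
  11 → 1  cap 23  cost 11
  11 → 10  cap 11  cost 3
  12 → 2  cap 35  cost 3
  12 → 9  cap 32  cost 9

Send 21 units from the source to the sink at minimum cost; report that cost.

shortest-cost path #1: 6→11→10→2 push 11 @ unit cost 18 (adds 198)
shortest-cost path #2: 6→1→12→2 push 9 @ unit cost 18 (adds 162)
shortest-cost path #3: 6→7→5→12→2 push 1 @ unit cost 20 (adds 20)
total cost = 380

Minimum cost for 21 units: 380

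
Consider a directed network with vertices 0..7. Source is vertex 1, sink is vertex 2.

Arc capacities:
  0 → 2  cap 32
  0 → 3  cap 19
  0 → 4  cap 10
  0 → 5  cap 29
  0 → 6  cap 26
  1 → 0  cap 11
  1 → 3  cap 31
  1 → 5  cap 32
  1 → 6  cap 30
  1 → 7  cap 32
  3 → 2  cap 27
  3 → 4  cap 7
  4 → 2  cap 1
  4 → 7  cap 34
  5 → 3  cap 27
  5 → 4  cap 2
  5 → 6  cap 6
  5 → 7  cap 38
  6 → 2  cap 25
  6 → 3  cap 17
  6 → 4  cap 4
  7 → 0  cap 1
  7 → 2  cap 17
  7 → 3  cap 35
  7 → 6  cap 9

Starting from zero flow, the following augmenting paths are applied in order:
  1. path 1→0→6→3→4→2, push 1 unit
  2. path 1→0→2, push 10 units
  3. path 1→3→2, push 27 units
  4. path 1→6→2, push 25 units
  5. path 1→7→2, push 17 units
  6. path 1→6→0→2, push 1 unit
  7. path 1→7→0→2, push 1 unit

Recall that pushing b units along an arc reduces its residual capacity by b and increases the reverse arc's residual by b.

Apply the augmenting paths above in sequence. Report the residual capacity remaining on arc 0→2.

Residual capacity of (0,2): 20

after path 1 (1→0→6→3→4→2, push 1): res(0,2)=32
after path 2 (1→0→2, push 10): res(0,2)=22
after path 3 (1→3→2, push 27): res(0,2)=22
after path 4 (1→6→2, push 25): res(0,2)=22
after path 5 (1→7→2, push 17): res(0,2)=22
after path 6 (1→6→0→2, push 1): res(0,2)=21
after path 7 (1→7→0→2, push 1): res(0,2)=20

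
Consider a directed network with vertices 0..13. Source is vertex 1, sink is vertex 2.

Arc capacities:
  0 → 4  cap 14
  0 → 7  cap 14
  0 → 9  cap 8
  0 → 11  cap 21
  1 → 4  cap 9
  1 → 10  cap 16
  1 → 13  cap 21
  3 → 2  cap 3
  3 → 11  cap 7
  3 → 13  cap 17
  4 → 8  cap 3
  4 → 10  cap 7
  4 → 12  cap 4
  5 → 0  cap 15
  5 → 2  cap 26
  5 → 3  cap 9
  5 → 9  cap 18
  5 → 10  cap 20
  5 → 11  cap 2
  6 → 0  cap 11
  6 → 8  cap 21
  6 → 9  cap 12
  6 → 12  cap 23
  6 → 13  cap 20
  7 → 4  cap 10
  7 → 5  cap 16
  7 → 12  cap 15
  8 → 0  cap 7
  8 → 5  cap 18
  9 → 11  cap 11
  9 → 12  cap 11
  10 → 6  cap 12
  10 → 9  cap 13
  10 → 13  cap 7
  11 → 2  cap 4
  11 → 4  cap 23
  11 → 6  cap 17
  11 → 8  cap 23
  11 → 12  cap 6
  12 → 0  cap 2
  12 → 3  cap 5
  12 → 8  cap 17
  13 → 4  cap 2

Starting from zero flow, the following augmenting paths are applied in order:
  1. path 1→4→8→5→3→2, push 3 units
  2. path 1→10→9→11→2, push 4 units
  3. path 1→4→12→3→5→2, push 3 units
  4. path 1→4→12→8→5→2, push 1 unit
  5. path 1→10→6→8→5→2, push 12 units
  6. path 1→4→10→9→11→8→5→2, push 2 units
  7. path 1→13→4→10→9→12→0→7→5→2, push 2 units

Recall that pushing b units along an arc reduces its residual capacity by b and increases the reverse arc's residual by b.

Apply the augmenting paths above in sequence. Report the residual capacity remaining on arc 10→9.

Residual capacity of (10,9): 5

after path 1 (1→4→8→5→3→2, push 3): res(10,9)=13
after path 2 (1→10→9→11→2, push 4): res(10,9)=9
after path 3 (1→4→12→3→5→2, push 3): res(10,9)=9
after path 4 (1→4→12→8→5→2, push 1): res(10,9)=9
after path 5 (1→10→6→8→5→2, push 12): res(10,9)=9
after path 6 (1→4→10→9→11→8→5→2, push 2): res(10,9)=7
after path 7 (1→13→4→10→9→12→0→7→5→2, push 2): res(10,9)=5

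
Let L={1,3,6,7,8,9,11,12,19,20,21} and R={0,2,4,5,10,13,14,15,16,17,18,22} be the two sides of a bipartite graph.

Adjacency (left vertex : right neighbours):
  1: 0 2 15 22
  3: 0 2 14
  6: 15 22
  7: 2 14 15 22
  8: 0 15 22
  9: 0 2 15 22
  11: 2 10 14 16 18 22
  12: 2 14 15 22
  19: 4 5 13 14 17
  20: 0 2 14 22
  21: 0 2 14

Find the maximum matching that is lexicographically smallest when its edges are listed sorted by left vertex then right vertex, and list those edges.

Lex-smallest maximum matching: {(1,0), (3,2), (6,15), (7,14), (8,22), (11,10), (19,4)}

|M| = 7 (so the lex-smallest maximum matching has 7 edges)
process left vertices in ascending order; for each, take the smallest-labelled available neighbour that still permits 7 edges overall, or leave it unmatched if none does
lex-smallest matching: {1-0, 3-2, 6-15, 7-14, 8-22, 11-10, 19-4}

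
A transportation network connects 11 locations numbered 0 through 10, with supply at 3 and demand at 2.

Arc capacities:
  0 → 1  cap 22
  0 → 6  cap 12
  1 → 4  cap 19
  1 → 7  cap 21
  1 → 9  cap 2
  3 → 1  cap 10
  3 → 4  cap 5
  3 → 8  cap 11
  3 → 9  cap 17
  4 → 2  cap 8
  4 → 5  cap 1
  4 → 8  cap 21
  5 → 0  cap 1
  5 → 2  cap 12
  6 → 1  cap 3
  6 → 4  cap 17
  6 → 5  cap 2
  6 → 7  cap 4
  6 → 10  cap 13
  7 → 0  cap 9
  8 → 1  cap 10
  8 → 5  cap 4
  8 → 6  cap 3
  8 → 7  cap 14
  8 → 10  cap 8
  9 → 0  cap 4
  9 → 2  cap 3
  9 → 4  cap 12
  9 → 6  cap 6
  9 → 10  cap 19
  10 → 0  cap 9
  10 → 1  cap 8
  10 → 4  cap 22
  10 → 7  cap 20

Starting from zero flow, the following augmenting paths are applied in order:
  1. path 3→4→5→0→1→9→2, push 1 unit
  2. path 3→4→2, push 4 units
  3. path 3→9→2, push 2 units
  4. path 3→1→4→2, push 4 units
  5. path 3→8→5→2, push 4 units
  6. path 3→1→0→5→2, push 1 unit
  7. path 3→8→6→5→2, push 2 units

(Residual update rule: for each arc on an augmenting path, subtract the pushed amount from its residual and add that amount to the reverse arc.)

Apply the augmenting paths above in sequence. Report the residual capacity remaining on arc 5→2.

Residual capacity of (5,2): 5

after path 1 (3→4→5→0→1→9→2, push 1): res(5,2)=12
after path 2 (3→4→2, push 4): res(5,2)=12
after path 3 (3→9→2, push 2): res(5,2)=12
after path 4 (3→1→4→2, push 4): res(5,2)=12
after path 5 (3→8→5→2, push 4): res(5,2)=8
after path 6 (3→1→0→5→2, push 1): res(5,2)=7
after path 7 (3→8→6→5→2, push 2): res(5,2)=5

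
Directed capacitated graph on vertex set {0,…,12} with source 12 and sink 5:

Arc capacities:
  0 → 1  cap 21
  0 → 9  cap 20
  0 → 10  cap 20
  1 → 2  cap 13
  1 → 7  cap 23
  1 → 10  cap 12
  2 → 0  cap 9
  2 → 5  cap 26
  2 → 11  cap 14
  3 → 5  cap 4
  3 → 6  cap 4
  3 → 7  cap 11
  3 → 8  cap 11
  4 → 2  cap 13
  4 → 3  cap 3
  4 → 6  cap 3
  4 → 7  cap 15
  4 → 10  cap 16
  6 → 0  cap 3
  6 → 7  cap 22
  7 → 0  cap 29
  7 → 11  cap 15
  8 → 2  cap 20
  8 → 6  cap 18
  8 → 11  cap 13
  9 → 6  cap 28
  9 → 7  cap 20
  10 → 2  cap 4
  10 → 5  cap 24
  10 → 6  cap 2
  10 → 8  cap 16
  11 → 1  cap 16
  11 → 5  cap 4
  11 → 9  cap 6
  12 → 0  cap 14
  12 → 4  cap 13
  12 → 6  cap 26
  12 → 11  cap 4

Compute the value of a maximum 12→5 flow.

augment #1: 12→11→5 bottleneck 4, total now 4
augment #2: 12→0→10→5 bottleneck 14, total now 18
augment #3: 12→4→2→5 bottleneck 13, total now 31
augment #4: 12→6→0→10→5 bottleneck 3, total now 34
augment #5: 12→6→7→0→10→5 bottleneck 3, total now 37
augment #6: 12→6→7→0→1→2→5 bottleneck 13, total now 50
augment #7: 12→6→7→0→1→10→5 bottleneck 4, total now 54
augment #8: 12→6→7→0→1→10→2→4→3→5 bottleneck 2, total now 56

Maximum flow value: 56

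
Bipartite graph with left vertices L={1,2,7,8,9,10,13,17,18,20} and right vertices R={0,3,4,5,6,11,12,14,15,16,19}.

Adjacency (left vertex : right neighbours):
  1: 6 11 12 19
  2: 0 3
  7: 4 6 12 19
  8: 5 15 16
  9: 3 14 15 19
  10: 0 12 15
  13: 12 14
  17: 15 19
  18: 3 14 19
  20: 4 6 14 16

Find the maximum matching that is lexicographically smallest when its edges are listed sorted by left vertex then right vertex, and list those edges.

Lex-smallest maximum matching: {(1,6), (2,0), (7,4), (8,5), (9,3), (10,12), (13,14), (17,15), (18,19), (20,16)}

|M| = 10 (so the lex-smallest maximum matching has 10 edges)
process left vertices in ascending order; for each, take the smallest-labelled available neighbour that still permits 10 edges overall, or leave it unmatched if none does
lex-smallest matching: {1-6, 2-0, 7-4, 8-5, 9-3, 10-12, 13-14, 17-15, 18-19, 20-16}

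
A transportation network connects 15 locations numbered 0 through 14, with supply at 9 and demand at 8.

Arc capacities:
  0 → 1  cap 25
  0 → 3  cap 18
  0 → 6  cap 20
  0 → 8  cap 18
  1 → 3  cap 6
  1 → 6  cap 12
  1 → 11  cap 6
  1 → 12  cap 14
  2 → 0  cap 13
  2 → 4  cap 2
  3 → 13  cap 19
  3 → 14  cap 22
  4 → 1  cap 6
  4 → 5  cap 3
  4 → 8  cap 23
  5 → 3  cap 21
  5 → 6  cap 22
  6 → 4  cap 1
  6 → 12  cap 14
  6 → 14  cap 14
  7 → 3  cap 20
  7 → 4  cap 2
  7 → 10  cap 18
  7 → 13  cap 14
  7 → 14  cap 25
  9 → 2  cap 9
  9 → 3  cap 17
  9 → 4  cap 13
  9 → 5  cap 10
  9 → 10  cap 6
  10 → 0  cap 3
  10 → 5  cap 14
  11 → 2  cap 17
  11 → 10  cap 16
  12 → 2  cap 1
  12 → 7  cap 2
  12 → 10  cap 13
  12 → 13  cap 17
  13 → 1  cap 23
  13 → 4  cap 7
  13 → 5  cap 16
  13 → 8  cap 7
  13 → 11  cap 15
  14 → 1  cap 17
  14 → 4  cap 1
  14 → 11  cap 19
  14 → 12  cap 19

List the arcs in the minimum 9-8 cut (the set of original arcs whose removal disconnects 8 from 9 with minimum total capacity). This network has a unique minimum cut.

Min-cut arcs: {(2,0), (4,8), (10,0), (13,8)} (total capacity 46)

augment #1: 9→4→8 push 13
augment #2: 9→2→0→8 push 9
augment #3: 9→3→13→8 push 7
augment #4: 9→10→0→8 push 3
augment #5: 9→3→13→4→8 push 7
augment #6: 9→3→14→4→8 push 1
augment #7: 9→5→6→4→8 push 1
augment #8: 9→3→13→11→2→0→8 push 2
augment #9: 9→5→6→12→2→0→8 push 1
augment #10: 9→5→6→12→7→4→8 push 1
augment #11: 9→5→3→13→11→2→0→8 push 1
max flow = 46; residual-reachable set from 9 gives S-side
cut edges (S→T): {(2,0), (4,8), (10,0), (13,8)} total cap 46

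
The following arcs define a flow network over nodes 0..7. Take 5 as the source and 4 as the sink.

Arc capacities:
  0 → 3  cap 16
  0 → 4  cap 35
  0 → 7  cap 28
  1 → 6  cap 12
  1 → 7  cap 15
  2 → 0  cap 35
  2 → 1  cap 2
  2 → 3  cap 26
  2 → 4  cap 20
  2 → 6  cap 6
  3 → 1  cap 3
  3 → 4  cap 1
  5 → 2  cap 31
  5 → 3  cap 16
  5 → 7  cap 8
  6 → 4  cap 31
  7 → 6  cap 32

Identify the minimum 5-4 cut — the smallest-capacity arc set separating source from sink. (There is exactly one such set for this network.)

Min-cut arcs: {(3,1), (3,4), (5,2), (5,7)} (total capacity 43)

augment #1: 5→2→4 push 20
augment #2: 5→3→4 push 1
augment #3: 5→2→0→4 push 11
augment #4: 5→7→6→4 push 8
augment #5: 5→3→1→6→4 push 3
max flow = 43; residual-reachable set from 5 gives S-side
cut edges (S→T): {(3,1), (3,4), (5,2), (5,7)} total cap 43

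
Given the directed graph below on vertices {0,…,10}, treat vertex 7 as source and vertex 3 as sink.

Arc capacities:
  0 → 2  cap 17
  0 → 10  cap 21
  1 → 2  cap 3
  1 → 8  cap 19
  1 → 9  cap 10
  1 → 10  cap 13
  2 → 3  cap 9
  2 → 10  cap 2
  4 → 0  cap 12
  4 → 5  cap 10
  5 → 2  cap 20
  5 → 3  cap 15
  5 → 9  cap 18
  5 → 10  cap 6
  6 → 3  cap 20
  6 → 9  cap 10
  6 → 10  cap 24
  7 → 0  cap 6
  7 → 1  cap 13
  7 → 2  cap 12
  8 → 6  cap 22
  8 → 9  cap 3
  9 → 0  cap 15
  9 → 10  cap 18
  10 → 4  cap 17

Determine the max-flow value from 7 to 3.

augment #1: 7→2→3 bottleneck 9, total now 9
augment #2: 7→1→8→6→3 bottleneck 13, total now 22
augment #3: 7→0→10→4→5→3 bottleneck 6, total now 28
augment #4: 7→2→10→4→5→3 bottleneck 2, total now 30

Maximum flow value: 30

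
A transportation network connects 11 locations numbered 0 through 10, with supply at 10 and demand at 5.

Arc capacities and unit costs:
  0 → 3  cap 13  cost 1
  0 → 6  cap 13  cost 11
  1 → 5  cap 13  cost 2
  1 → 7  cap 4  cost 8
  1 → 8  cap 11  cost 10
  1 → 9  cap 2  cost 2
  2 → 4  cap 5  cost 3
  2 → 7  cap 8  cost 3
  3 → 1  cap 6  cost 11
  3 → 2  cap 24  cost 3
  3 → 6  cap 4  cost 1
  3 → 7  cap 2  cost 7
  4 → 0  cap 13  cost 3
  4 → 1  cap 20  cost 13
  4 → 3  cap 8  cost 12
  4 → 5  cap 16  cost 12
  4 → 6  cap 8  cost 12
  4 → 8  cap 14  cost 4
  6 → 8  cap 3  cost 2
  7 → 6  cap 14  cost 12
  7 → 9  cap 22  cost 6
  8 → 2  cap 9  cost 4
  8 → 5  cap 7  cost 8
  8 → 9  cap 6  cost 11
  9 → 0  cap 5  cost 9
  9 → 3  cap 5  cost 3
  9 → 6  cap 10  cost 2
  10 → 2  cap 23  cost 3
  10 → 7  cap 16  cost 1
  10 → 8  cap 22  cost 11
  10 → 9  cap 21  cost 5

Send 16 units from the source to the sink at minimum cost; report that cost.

Minimum cost for 16 units: 301

shortest-cost path #1: 10→9→6→8→5 push 3 @ unit cost 17 (adds 51)
shortest-cost path #2: 10→2→4→5 push 5 @ unit cost 18 (adds 90)
shortest-cost path #3: 10→8→5 push 4 @ unit cost 19 (adds 76)
shortest-cost path #4: 10→9→3→1→5 push 4 @ unit cost 21 (adds 84)
total cost = 301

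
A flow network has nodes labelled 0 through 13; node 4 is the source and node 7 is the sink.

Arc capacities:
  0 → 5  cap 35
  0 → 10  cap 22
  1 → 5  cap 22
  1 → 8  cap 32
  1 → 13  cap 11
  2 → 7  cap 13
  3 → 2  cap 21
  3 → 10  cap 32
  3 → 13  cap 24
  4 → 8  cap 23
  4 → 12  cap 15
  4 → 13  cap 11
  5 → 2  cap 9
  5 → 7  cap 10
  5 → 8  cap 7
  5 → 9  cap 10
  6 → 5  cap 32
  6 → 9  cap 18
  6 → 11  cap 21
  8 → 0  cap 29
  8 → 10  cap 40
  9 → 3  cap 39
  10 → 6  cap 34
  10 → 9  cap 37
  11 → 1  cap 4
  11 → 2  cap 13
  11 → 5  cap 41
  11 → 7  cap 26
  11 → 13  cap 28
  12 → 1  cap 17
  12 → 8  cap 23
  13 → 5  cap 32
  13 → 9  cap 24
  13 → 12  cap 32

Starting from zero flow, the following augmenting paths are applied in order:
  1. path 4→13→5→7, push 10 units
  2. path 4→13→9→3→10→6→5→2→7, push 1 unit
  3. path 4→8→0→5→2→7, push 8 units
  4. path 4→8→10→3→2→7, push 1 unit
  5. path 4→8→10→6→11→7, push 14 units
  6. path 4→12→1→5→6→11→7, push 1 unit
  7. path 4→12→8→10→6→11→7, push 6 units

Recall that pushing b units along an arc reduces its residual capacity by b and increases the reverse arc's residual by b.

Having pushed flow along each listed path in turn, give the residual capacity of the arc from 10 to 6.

after path 1 (4→13→5→7, push 10): res(10,6)=34
after path 2 (4→13→9→3→10→6→5→2→7, push 1): res(10,6)=33
after path 3 (4→8→0→5→2→7, push 8): res(10,6)=33
after path 4 (4→8→10→3→2→7, push 1): res(10,6)=33
after path 5 (4→8→10→6→11→7, push 14): res(10,6)=19
after path 6 (4→12→1→5→6→11→7, push 1): res(10,6)=19
after path 7 (4→12→8→10→6→11→7, push 6): res(10,6)=13

Residual capacity of (10,6): 13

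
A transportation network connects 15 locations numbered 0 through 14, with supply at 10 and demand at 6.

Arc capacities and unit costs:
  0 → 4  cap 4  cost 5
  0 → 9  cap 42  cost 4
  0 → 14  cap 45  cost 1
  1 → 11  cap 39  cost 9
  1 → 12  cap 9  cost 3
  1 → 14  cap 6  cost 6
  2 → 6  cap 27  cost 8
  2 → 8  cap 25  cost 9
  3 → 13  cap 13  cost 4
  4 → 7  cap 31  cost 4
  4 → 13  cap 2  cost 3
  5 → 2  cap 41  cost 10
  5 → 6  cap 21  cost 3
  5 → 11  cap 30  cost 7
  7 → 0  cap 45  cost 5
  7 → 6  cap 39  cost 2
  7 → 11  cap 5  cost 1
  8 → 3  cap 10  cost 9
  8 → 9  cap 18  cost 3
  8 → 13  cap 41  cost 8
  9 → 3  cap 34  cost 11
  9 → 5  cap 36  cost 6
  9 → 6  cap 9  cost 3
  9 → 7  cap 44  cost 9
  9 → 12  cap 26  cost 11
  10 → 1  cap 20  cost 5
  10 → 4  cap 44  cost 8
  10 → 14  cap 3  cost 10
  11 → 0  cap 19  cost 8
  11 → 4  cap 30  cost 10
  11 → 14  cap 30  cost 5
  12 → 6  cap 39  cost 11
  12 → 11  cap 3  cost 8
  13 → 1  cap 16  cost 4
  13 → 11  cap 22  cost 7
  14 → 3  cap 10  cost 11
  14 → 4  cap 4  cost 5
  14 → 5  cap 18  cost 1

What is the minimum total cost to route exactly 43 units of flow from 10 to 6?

Minimum cost for 43 units: 623

shortest-cost path #1: 10→14→5→6 push 3 @ unit cost 14 (adds 42)
shortest-cost path #2: 10→4→7→6 push 31 @ unit cost 14 (adds 434)
shortest-cost path #3: 10→1→14→5→6 push 6 @ unit cost 15 (adds 90)
shortest-cost path #4: 10→1→12→6 push 3 @ unit cost 19 (adds 57)
total cost = 623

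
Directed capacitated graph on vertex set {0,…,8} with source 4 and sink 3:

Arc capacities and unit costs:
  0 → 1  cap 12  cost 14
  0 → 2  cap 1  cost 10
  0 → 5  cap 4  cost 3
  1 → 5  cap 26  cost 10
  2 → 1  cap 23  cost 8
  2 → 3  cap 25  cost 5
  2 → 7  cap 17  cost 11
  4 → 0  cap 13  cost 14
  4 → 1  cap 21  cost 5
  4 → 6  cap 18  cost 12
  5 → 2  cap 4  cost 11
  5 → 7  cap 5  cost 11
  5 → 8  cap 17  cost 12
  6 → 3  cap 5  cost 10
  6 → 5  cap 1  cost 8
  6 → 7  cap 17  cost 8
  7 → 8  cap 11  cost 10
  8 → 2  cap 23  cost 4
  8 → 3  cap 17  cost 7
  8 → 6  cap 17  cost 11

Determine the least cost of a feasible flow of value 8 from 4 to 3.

Minimum cost for 8 units: 201

shortest-cost path #1: 4→6→3 push 5 @ unit cost 22 (adds 110)
shortest-cost path #2: 4→0→2→3 push 1 @ unit cost 29 (adds 29)
shortest-cost path #3: 4→1→5→2→3 push 2 @ unit cost 31 (adds 62)
total cost = 201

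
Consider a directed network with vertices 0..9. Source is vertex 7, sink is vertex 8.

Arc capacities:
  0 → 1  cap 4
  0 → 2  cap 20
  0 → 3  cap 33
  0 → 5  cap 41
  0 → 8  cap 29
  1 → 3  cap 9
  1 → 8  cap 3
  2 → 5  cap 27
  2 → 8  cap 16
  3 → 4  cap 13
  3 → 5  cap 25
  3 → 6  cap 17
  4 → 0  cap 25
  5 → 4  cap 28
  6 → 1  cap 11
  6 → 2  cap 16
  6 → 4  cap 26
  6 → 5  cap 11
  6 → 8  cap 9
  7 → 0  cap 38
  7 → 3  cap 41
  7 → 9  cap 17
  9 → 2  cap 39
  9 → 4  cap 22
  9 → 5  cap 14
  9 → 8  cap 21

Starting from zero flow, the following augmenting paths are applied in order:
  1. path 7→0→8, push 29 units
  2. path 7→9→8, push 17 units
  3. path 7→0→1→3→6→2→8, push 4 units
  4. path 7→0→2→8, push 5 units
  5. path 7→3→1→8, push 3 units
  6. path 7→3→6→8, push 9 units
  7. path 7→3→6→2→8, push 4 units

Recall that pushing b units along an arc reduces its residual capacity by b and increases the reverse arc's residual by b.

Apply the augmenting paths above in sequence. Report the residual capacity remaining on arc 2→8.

Residual capacity of (2,8): 3

after path 1 (7→0→8, push 29): res(2,8)=16
after path 2 (7→9→8, push 17): res(2,8)=16
after path 3 (7→0→1→3→6→2→8, push 4): res(2,8)=12
after path 4 (7→0→2→8, push 5): res(2,8)=7
after path 5 (7→3→1→8, push 3): res(2,8)=7
after path 6 (7→3→6→8, push 9): res(2,8)=7
after path 7 (7→3→6→2→8, push 4): res(2,8)=3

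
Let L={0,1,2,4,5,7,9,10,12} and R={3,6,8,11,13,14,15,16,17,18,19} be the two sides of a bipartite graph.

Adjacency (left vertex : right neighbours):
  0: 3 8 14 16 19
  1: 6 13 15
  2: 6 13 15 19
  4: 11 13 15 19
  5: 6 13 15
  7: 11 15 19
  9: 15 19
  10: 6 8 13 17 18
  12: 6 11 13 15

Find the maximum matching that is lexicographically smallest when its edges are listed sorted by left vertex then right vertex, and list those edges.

Lex-smallest maximum matching: {(0,3), (1,6), (2,13), (4,11), (5,15), (7,19), (10,8)}

|M| = 7 (so the lex-smallest maximum matching has 7 edges)
process left vertices in ascending order; for each, take the smallest-labelled available neighbour that still permits 7 edges overall, or leave it unmatched if none does
lex-smallest matching: {0-3, 1-6, 2-13, 4-11, 5-15, 7-19, 10-8}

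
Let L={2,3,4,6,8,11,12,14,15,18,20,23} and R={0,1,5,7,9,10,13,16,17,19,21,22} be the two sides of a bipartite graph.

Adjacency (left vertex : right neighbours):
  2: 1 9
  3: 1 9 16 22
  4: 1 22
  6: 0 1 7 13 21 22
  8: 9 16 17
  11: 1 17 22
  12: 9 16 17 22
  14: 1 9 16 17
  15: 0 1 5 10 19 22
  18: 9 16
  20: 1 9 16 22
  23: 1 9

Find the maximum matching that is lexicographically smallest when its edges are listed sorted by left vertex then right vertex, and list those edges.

|M| = 7 (so the lex-smallest maximum matching has 7 edges)
process left vertices in ascending order; for each, take the smallest-labelled available neighbour that still permits 7 edges overall, or leave it unmatched if none does
lex-smallest matching: {2-1, 3-9, 4-22, 6-0, 8-16, 11-17, 15-5}

Lex-smallest maximum matching: {(2,1), (3,9), (4,22), (6,0), (8,16), (11,17), (15,5)}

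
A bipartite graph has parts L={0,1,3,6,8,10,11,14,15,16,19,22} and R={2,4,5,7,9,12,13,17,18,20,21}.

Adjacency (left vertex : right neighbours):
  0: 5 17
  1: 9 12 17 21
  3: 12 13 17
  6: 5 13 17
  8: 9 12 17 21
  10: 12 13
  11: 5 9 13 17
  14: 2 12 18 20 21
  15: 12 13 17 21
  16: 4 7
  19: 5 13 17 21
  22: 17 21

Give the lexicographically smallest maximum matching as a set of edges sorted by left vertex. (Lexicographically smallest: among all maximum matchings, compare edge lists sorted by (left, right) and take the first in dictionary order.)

Lex-smallest maximum matching: {(0,5), (1,9), (3,12), (6,13), (8,17), (14,2), (15,21), (16,4)}

|M| = 8 (so the lex-smallest maximum matching has 8 edges)
process left vertices in ascending order; for each, take the smallest-labelled available neighbour that still permits 8 edges overall, or leave it unmatched if none does
lex-smallest matching: {0-5, 1-9, 3-12, 6-13, 8-17, 14-2, 15-21, 16-4}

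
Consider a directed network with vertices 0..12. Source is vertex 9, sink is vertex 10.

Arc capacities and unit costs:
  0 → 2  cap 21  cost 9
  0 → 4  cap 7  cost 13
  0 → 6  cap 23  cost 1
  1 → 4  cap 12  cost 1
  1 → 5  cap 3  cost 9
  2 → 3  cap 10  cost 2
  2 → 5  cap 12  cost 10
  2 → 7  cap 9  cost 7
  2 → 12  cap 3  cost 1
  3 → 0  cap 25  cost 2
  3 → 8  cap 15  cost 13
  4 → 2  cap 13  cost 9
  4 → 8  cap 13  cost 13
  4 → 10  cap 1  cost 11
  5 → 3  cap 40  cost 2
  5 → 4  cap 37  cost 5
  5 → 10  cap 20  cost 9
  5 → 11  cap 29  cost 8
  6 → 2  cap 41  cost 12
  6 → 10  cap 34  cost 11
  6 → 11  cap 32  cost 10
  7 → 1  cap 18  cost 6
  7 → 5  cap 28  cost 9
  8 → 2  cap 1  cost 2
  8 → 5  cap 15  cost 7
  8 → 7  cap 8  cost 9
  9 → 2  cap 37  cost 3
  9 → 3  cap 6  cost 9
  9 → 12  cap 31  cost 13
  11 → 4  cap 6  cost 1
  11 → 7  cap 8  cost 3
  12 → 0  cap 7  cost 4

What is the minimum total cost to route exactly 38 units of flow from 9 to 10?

shortest-cost path #1: 9→2→3→0→6→10 push 10 @ unit cost 19 (adds 190)
shortest-cost path #2: 9→2→12→0→6→10 push 3 @ unit cost 20 (adds 60)
shortest-cost path #3: 9→2→5→10 push 12 @ unit cost 22 (adds 264)
shortest-cost path #4: 9→3→0→6→10 push 6 @ unit cost 23 (adds 138)
shortest-cost path #5: 9→2→7→1→4→10 push 1 @ unit cost 28 (adds 28)
shortest-cost path #6: 9→2→7→5→10 push 6 @ unit cost 28 (adds 168)
total cost = 848

Minimum cost for 38 units: 848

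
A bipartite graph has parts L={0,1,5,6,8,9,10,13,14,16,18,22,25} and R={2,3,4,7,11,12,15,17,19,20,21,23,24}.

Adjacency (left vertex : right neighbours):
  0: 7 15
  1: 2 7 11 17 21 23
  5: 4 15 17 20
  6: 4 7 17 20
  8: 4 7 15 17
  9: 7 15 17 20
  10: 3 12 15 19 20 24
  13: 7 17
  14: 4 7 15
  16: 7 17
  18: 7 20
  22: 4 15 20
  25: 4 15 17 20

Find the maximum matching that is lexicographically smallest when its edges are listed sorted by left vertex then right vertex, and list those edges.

Lex-smallest maximum matching: {(0,7), (1,2), (5,4), (6,17), (8,15), (9,20), (10,3)}

|M| = 7 (so the lex-smallest maximum matching has 7 edges)
process left vertices in ascending order; for each, take the smallest-labelled available neighbour that still permits 7 edges overall, or leave it unmatched if none does
lex-smallest matching: {0-7, 1-2, 5-4, 6-17, 8-15, 9-20, 10-3}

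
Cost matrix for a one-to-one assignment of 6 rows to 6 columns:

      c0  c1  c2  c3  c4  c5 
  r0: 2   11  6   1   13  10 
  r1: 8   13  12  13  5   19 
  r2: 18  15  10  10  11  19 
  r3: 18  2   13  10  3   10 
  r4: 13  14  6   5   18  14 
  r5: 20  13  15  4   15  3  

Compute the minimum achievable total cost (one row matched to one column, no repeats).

optimal assignment: row0→col0 (cost 2), row1→col4 (cost 5), row2→col2 (cost 10), row3→col1 (cost 2), row4→col3 (cost 5), row5→col5 (cost 3)
total = 2 + 5 + 10 + 2 + 5 + 3 = 27

Minimum assignment cost: 27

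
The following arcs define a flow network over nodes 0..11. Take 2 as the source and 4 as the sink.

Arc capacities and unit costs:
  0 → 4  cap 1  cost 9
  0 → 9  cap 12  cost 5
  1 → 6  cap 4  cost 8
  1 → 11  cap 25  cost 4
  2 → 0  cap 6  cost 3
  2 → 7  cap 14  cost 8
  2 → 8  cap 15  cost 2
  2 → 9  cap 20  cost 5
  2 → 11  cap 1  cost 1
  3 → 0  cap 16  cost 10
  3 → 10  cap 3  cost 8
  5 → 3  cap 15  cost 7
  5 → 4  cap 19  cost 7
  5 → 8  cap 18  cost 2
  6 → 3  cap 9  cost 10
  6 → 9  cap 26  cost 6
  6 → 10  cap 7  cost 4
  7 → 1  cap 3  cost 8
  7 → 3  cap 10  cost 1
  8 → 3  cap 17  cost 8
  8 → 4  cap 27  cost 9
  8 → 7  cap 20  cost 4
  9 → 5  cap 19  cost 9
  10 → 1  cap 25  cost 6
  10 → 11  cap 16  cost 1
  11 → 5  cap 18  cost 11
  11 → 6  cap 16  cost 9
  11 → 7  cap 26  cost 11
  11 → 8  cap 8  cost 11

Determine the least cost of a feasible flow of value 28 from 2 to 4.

Minimum cost for 28 units: 427

shortest-cost path #1: 2→8→4 push 15 @ unit cost 11 (adds 165)
shortest-cost path #2: 2→0→4 push 1 @ unit cost 12 (adds 12)
shortest-cost path #3: 2→11→5→4 push 1 @ unit cost 19 (adds 19)
shortest-cost path #4: 2→9→5→4 push 11 @ unit cost 21 (adds 231)
total cost = 427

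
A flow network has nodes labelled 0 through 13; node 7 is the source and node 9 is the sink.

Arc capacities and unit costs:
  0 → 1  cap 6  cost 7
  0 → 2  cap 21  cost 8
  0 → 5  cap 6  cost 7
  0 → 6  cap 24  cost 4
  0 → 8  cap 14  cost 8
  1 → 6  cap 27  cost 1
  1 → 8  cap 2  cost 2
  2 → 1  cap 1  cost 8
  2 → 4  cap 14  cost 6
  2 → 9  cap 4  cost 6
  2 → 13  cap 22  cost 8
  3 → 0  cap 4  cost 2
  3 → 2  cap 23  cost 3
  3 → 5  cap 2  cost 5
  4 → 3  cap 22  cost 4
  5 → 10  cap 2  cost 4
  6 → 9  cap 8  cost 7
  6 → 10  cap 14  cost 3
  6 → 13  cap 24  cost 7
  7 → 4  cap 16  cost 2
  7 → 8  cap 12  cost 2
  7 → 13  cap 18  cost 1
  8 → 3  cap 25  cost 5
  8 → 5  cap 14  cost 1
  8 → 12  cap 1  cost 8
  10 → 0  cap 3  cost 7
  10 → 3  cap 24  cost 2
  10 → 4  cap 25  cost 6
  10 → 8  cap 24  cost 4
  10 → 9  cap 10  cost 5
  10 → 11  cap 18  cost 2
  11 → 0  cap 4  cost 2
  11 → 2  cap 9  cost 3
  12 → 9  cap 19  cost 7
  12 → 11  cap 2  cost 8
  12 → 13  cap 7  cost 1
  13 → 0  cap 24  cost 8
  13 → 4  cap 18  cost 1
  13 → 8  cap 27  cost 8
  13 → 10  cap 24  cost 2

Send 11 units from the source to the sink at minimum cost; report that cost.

Minimum cost for 11 units: 94

shortest-cost path #1: 7→13→10→9 push 10 @ unit cost 8 (adds 80)
shortest-cost path #2: 7→13→10→11→2→9 push 1 @ unit cost 14 (adds 14)
total cost = 94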